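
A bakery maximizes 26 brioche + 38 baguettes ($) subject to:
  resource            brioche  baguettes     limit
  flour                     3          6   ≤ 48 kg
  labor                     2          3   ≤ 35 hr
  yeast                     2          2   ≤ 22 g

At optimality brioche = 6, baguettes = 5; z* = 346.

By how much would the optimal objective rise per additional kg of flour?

4

Check each constraint at x*: flour 48/48 (tight); labor 27/35 (slack 8); yeast 22/22 (tight).
Slack constraints have shadow price 0 (complementary slackness).
From A_Bᵀ y = c: 3·y_flour + 2·y_yeast = 26; 6·y_flour + 2·y_yeast = 38.
→ y_flour = 4 and y_yeast = 7.
Shadow price of flour = 4.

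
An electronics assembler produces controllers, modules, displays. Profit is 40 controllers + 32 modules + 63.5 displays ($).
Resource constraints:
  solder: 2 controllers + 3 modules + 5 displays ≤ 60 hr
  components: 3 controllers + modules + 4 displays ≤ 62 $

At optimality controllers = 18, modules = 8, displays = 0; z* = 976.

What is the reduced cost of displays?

Check each constraint at x*: solder 60/60 (tight); components 62/62 (tight).
From A_Bᵀ y = c: 2·y_solder + 3·y_components = 40; 3·y_solder + 1·y_components = 32.
This yields shadow prices y_solder = 8, y_components = 8.
Reduced cost of displays: c₃ − yᵀa₃ = 63.5 − (8·5 + 8·4) = 63.5 − 72 = -8.5.

-8.5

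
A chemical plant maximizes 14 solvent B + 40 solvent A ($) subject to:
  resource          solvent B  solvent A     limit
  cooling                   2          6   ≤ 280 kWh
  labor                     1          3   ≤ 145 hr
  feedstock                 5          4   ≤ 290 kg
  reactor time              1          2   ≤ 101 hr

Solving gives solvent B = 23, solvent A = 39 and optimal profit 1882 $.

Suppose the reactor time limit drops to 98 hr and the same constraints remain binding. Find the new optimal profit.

1876

Binding: cooling and reactor time. Non-binding: labor (5 unused), feedstock (19 unused).
Slack constraints have shadow price 0 (complementary slackness).
Dual feasibility on the basic columns requires 2·y_cooling + 1·y_reactor time = 14, 6·y_cooling + 2·y_reactor time = 40.
→ y_cooling = 6 and y_reactor time = 2.
Δz = y_reactor time·Δb = 2 × (-3) = -6, so new z* = 1882 − 6 = 1876.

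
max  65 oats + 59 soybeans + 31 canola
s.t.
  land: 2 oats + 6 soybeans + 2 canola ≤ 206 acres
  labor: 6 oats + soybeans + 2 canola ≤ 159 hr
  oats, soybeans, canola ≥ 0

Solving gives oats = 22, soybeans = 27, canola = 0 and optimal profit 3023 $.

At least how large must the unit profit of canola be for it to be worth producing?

33

Check each constraint at x*: land 206/206 (tight); labor 159/159 (tight).
Dual feasibility on the basic columns requires 2·y_land + 6·y_labor = 65, 6·y_land + 1·y_labor = 59.
Solving: y_land = 8.5, y_labor = 8.
canola enters the basis when its profit ≥ yᵀa₃ = 8.5·2 + 8·2 = 33.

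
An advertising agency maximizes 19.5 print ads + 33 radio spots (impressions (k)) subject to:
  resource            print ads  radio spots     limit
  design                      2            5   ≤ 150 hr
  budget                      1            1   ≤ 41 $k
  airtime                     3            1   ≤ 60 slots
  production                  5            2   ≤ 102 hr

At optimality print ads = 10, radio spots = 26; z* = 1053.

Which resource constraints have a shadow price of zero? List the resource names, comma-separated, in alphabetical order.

design: 150/150 (binding)
budget: 36/41 (slack 5)
airtime: 56/60 (slack 4)
production: 102/102 (binding)
By complementary slackness, a constraint with positive slack has shadow price 0 → airtime, budget.

airtime, budget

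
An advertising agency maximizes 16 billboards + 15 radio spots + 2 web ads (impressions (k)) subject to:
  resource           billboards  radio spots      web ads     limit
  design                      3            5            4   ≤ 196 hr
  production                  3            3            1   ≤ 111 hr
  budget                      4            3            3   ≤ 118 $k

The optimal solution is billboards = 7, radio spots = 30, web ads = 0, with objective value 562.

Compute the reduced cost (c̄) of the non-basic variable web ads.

Check each constraint at x*: design 171/196 (slack 25); production 111/111 (tight); budget 118/118 (tight).
Slack constraints have shadow price 0 (complementary slackness).
The binding rows give the dual system: 3·y_production + 4·y_budget = 16 and 3·y_production + 3·y_budget = 15.
This yields shadow prices y_production = 4, y_budget = 1.
Reduced cost of web ads: c₃ − yᵀa₃ = 2 − (4·1 + 1·3) = 2 − 7 = -5.

-5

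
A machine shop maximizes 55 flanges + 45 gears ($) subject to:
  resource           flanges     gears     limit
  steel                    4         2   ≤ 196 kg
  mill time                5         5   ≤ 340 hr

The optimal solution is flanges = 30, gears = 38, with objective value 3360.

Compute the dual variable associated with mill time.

7

Check each constraint at x*: steel 196/196 (tight); mill time 340/340 (tight).
Dual feasibility on the basic columns requires 4·y_steel + 5·y_mill time = 55, 2·y_steel + 5·y_mill time = 45.
→ y_steel = 5 and y_mill time = 7.
Shadow price of mill time = 7.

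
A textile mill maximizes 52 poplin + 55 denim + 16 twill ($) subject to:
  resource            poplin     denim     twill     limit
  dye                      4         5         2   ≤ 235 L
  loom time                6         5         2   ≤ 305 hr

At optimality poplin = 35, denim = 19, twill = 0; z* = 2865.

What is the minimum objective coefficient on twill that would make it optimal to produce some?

Both dye and loom time are binding at x*.
Dual feasibility on the basic columns requires 4·y_dye + 6·y_loom time = 52, 5·y_dye + 5·y_loom time = 55.
→ y_dye = 7 and y_loom time = 4.
twill enters the basis when its profit ≥ yᵀa₃ = 7·2 + 4·2 = 22.

22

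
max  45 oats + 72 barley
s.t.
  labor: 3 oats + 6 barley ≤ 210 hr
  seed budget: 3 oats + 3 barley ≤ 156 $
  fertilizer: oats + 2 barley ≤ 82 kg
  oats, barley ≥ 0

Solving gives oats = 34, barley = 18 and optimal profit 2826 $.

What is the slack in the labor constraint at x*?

0

labor used = 3·34 + 6·18 = 210; slack = 210 − 210 = 0.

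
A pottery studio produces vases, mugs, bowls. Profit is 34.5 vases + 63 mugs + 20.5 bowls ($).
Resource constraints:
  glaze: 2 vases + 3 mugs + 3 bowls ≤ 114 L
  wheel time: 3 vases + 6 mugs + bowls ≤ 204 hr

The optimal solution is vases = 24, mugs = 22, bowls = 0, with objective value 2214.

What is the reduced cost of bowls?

At the optimum: glaze uses 114 of 114 (binding); wheel time uses 204 of 204 (binding).
From A_Bᵀ y = c: 2·y_glaze + 3·y_wheel time = 34.5; 3·y_glaze + 6·y_wheel time = 63.
Solving: y_glaze = 6, y_wheel time = 7.5.
Reduced cost of bowls: c₃ − yᵀa₃ = 20.5 − (6·3 + 7.5·1) = 20.5 − 25.5 = -5.

-5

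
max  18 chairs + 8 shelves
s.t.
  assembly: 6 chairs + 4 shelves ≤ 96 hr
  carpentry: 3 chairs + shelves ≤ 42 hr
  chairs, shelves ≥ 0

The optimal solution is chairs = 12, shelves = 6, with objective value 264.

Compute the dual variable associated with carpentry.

At the optimum: assembly uses 96 of 96 (binding); carpentry uses 42 of 42 (binding).
Dual feasibility on the basic columns requires 6·y_assembly + 3·y_carpentry = 18, 4·y_assembly + 1·y_carpentry = 8.
Solving: y_assembly = 1, y_carpentry = 4.
Shadow price of carpentry = 4.

4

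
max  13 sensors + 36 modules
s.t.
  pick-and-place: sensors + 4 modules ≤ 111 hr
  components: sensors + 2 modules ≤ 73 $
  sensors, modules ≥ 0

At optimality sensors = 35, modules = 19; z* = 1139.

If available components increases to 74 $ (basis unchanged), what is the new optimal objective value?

1147

Check each constraint at x*: pick-and-place 111/111 (tight); components 73/73 (tight).
From A_Bᵀ y = c: 1·y_pick-and-place + 1·y_components = 13; 4·y_pick-and-place + 2·y_components = 36.
This yields shadow prices y_pick-and-place = 5, y_components = 8.
Δz = y_components·Δb = 8 × (1) = 8, so new z* = 1139 + 8 = 1147.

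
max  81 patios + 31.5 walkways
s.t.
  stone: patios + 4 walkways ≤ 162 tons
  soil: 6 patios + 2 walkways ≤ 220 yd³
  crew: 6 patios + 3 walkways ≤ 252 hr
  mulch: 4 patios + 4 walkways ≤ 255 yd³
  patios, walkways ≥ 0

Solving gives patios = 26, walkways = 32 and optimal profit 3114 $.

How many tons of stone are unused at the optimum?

8

stone used = 1·26 + 4·32 = 154; slack = 162 − 154 = 8.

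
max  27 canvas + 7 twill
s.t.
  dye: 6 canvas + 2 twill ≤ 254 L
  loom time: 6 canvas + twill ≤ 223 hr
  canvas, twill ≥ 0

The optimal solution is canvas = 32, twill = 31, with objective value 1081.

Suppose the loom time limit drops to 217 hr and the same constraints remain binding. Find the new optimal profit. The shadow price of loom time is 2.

1069

Δb = -6, so new z* = 1081 + (2)·(-6) = 1081 − 12 = 1069.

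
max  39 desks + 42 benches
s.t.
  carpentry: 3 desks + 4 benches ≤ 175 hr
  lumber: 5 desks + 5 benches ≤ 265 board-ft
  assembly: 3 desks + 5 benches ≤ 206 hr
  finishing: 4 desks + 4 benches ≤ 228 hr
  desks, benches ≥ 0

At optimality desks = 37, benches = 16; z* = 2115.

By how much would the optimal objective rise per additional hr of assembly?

0

At the optimum: carpentry uses 175 of 175 (binding); lumber uses 265 of 265 (binding); assembly uses 191 of 206 (slack = 15); finishing uses 212 of 228 (slack = 16).
Slack constraints have shadow price 0 (complementary slackness).
Dual feasibility on the basic columns requires 3·y_carpentry + 5·y_lumber = 39, 4·y_carpentry + 5·y_lumber = 42.
Solving: y_carpentry = 3, y_lumber = 6.
Shadow price of assembly = 0.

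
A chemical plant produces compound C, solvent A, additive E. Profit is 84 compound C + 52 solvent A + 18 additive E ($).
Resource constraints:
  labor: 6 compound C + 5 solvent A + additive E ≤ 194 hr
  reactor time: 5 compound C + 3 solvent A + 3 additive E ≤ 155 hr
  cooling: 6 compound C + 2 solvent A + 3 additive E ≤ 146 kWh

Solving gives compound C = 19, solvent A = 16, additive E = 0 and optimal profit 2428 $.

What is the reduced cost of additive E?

Binding: labor and cooling. Non-binding: reactor time (12 unused).
Since reactor time is not tight, its dual is 0.
From A_Bᵀ y = c: 6·y_labor + 6·y_cooling = 84; 5·y_labor + 2·y_cooling = 52.
→ y_labor = 8 and y_cooling = 6.
Reduced cost of additive E: c₃ − yᵀa₃ = 18 − (8·1 + 6·3) = 18 − 26 = -8.

-8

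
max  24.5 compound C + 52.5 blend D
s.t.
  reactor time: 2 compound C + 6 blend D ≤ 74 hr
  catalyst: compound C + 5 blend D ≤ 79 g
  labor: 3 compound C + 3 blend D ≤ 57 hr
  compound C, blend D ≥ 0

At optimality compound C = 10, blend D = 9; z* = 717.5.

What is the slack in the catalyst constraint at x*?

24

catalyst used = 1·10 + 5·9 = 55; slack = 79 − 55 = 24.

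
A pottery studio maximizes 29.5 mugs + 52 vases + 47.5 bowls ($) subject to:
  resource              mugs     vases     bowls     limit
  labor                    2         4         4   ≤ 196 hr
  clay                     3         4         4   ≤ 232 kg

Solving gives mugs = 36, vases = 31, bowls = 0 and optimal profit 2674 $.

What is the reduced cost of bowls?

Check each constraint at x*: labor 196/196 (tight); clay 232/232 (tight).
Dual feasibility on the basic columns requires 2·y_labor + 3·y_clay = 29.5, 4·y_labor + 4·y_clay = 52.
This yields shadow prices y_labor = 9.5, y_clay = 3.5.
Reduced cost of bowls: c₃ − yᵀa₃ = 47.5 − (9.5·4 + 3.5·4) = 47.5 − 52 = -4.5.

-4.5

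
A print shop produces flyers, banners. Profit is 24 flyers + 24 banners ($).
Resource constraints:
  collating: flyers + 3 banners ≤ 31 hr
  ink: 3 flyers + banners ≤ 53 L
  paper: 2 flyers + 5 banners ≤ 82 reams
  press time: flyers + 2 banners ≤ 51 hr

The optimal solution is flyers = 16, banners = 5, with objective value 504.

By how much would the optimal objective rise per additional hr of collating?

Binding: collating and ink. Non-binding: paper (25 unused), press time (25 unused).
Slack constraints have shadow price 0 (complementary slackness).
The binding rows give the dual system: 1·y_collating + 3·y_ink = 24 and 3·y_collating + 1·y_ink = 24.
Solving: y_collating = 6, y_ink = 6.
Shadow price of collating = 6.

6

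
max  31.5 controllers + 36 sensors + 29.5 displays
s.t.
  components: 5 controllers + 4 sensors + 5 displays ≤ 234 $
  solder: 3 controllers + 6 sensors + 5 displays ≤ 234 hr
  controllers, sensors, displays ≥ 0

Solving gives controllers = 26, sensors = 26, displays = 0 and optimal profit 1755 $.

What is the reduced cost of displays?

Check each constraint at x*: components 234/234 (tight); solder 234/234 (tight).
Dual feasibility on the basic columns requires 5·y_components + 3·y_solder = 31.5, 4·y_components + 6·y_solder = 36.
→ y_components = 4.5 and y_solder = 3.
Reduced cost of displays: c₃ − yᵀa₃ = 29.5 − (4.5·5 + 3·5) = 29.5 − 37.5 = -8.

-8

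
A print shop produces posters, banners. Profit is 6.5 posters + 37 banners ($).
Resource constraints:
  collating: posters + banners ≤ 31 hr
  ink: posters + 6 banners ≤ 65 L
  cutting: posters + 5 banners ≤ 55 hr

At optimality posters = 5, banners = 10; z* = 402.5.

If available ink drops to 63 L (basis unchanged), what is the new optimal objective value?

Binding: ink and cutting. Non-binding: collating (16 unused).
By complementary slackness, y = 0 for the non-binding constraint.
The binding rows give the dual system: 1·y_ink + 1·y_cutting = 6.5 and 6·y_ink + 5·y_cutting = 37.
Solving: y_ink = 4.5, y_cutting = 2.
Δz = y_ink·Δb = 4.5 × (-2) = -9, so new z* = 402.5 − 9 = 393.5.

393.5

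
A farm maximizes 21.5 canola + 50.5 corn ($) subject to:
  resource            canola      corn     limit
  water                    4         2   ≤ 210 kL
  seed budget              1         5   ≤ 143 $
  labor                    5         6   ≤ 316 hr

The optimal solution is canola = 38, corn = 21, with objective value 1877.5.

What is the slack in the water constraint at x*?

water used = 4·38 + 2·21 = 194; slack = 210 − 194 = 16.

16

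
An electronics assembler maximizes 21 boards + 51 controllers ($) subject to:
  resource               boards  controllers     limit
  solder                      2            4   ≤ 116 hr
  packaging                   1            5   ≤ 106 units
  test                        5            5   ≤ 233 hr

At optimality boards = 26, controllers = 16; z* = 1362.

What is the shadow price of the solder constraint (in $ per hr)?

9

Binding: solder and packaging. Non-binding: test (23 unused).
Since test is not tight, its dual is 0.
From A_Bᵀ y = c: 2·y_solder + 1·y_packaging = 21; 4·y_solder + 5·y_packaging = 51.
This yields shadow prices y_solder = 9, y_packaging = 3.
Shadow price of solder = 9.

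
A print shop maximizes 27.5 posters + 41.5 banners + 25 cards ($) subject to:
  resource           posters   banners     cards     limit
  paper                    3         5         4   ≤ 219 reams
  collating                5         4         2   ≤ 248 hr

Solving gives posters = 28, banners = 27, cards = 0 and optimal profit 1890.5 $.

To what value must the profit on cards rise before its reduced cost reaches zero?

Both paper and collating are binding at x*.
From A_Bᵀ y = c: 3·y_paper + 5·y_collating = 27.5; 5·y_paper + 4·y_collating = 41.5.
This yields shadow prices y_paper = 7.5, y_collating = 1.
cards enters the basis when its profit ≥ yᵀa₃ = 7.5·4 + 1·2 = 32.

32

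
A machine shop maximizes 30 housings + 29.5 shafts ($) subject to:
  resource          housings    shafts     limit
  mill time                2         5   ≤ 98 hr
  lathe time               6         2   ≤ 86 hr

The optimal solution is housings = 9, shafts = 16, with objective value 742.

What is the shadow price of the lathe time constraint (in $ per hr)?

At the optimum: mill time uses 98 of 98 (binding); lathe time uses 86 of 86 (binding).
The binding rows give the dual system: 2·y_mill time + 6·y_lathe time = 30 and 5·y_mill time + 2·y_lathe time = 29.5.
→ y_mill time = 4.5 and y_lathe time = 3.5.
Shadow price of lathe time = 3.5.

3.5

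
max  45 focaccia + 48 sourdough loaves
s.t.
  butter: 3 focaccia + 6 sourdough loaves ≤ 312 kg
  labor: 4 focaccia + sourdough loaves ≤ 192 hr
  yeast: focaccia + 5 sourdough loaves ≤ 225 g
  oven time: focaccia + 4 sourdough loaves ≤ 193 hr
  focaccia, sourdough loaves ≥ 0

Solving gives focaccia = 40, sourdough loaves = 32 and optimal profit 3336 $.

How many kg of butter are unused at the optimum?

butter used = 3·40 + 6·32 = 312; slack = 312 − 312 = 0.

0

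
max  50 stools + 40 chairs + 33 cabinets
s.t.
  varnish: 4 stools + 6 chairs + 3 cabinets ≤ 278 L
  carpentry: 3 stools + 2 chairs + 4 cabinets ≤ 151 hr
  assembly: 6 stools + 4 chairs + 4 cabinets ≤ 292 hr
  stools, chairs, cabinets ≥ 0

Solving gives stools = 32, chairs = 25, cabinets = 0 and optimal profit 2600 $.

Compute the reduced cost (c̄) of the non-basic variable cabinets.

Check each constraint at x*: varnish 278/278 (tight); carpentry 146/151 (slack 5); assembly 292/292 (tight).
Since carpentry is not tight, its dual is 0.
Dual feasibility on the basic columns requires 4·y_varnish + 6·y_assembly = 50, 6·y_varnish + 4·y_assembly = 40.
→ y_varnish = 2 and y_assembly = 7.
Reduced cost of cabinets: c₃ − yᵀa₃ = 33 − (2·3 + 7·4) = 33 − 34 = -1.

-1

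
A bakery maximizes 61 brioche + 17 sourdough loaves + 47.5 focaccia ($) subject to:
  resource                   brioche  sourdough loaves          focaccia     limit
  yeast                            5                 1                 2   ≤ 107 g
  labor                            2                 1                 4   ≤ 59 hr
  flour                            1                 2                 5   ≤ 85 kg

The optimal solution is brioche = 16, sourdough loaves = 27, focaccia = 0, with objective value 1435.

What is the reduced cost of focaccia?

-2.5

Binding: yeast and labor. Non-binding: flour (15 unused).
Slack constraints have shadow price 0 (complementary slackness).
From A_Bᵀ y = c: 5·y_yeast + 2·y_labor = 61; 1·y_yeast + 1·y_labor = 17.
Solving: y_yeast = 9, y_labor = 8.
Reduced cost of focaccia: c₃ − yᵀa₃ = 47.5 − (9·2 + 8·4) = 47.5 − 50 = -2.5.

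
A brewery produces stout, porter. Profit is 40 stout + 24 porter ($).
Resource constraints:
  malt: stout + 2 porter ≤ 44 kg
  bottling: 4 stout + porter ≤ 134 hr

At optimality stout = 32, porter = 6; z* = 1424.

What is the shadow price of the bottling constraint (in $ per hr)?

8

Both malt and bottling are binding at x*.
From A_Bᵀ y = c: 1·y_malt + 4·y_bottling = 40; 2·y_malt + 1·y_bottling = 24.
→ y_malt = 8 and y_bottling = 8.
Shadow price of bottling = 8.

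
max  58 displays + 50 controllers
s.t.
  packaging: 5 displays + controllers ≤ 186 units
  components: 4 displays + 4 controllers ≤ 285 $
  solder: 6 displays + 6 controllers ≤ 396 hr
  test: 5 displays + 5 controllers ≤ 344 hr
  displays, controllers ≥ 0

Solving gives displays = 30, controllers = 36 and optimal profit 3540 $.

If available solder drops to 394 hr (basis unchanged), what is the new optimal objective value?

Check each constraint at x*: packaging 186/186 (tight); components 264/285 (slack 21); solder 396/396 (tight); test 330/344 (slack 14).
Since components, test are not tight, their duals are 0.
The binding rows give the dual system: 5·y_packaging + 6·y_solder = 58 and 1·y_packaging + 6·y_solder = 50.
Solving: y_packaging = 2, y_solder = 8.
Δz = y_solder·Δb = 8 × (-2) = -16, so new z* = 3540 − 16 = 3524.

3524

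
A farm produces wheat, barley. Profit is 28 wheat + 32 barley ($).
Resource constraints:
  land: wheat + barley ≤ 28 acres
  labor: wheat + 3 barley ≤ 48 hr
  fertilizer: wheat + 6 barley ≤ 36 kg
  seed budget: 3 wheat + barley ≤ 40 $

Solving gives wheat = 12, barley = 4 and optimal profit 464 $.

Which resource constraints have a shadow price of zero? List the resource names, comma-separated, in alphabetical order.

land: 16/28 (slack 12)
labor: 24/48 (slack 24)
fertilizer: 36/36 (binding)
seed budget: 40/40 (binding)
By complementary slackness, a constraint with positive slack has shadow price 0 → labor, land.

labor, land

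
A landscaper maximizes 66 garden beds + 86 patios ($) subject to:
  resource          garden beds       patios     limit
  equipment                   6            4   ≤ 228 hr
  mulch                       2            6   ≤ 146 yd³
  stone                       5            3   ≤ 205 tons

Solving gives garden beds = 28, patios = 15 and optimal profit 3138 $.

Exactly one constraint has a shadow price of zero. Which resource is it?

stone

equipment: 228/228 (binding)
mulch: 146/146 (binding)
stone: 185/205 (slack 20)
By complementary slackness, a constraint with positive slack has shadow price 0 → stone.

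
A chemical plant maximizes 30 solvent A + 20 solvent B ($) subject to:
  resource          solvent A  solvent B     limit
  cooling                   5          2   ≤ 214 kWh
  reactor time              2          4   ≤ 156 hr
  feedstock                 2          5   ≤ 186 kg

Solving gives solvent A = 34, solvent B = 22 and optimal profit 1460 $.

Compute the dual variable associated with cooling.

Binding: cooling and reactor time. Non-binding: feedstock (8 unused).
Slack constraints have shadow price 0 (complementary slackness).
Dual feasibility on the basic columns requires 5·y_cooling + 2·y_reactor time = 30, 2·y_cooling + 4·y_reactor time = 20.
→ y_cooling = 5 and y_reactor time = 2.5.
Shadow price of cooling = 5.

5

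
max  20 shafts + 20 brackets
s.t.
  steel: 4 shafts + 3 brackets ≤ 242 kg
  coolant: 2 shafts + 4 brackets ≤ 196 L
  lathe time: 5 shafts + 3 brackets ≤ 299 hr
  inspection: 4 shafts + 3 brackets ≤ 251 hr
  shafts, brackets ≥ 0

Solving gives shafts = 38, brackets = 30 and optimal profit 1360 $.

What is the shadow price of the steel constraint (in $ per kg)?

At the optimum: steel uses 242 of 242 (binding); coolant uses 196 of 196 (binding); lathe time uses 280 of 299 (slack = 19); inspection uses 242 of 251 (slack = 9).
Since lathe time, inspection are not tight, their duals are 0.
Dual feasibility on the basic columns requires 4·y_steel + 2·y_coolant = 20, 3·y_steel + 4·y_coolant = 20.
Solving: y_steel = 4, y_coolant = 2.
Shadow price of steel = 4.

4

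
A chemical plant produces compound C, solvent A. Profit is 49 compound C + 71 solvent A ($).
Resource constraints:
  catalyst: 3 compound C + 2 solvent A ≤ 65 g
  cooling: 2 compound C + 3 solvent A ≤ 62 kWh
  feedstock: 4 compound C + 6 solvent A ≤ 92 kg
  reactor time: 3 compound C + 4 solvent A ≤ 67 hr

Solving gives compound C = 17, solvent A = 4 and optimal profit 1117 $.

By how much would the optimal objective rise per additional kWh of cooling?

Binding: feedstock and reactor time. Non-binding: catalyst (6 unused), cooling (16 unused).
Slack constraints have shadow price 0 (complementary slackness).
Dual feasibility on the basic columns requires 4·y_feedstock + 3·y_reactor time = 49, 6·y_feedstock + 4·y_reactor time = 71.
→ y_feedstock = 8.5 and y_reactor time = 5.
Shadow price of cooling = 0.

0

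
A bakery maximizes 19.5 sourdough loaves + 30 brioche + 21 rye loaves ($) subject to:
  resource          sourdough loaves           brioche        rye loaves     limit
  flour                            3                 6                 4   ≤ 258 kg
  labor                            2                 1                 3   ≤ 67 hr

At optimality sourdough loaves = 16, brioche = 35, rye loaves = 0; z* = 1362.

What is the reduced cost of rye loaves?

Both flour and labor are binding at x*.
Dual feasibility on the basic columns requires 3·y_flour + 2·y_labor = 19.5, 6·y_flour + 1·y_labor = 30.
This yields shadow prices y_flour = 4.5, y_labor = 3.
Reduced cost of rye loaves: c₃ − yᵀa₃ = 21 − (4.5·4 + 3·3) = 21 − 27 = -6.

-6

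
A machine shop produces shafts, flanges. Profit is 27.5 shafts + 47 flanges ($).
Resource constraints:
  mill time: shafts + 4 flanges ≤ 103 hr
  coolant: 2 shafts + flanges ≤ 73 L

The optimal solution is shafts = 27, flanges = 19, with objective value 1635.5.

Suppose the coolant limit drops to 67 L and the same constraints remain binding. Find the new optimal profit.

Both mill time and coolant are binding at x*.
From A_Bᵀ y = c: 1·y_mill time + 2·y_coolant = 27.5; 4·y_mill time + 1·y_coolant = 47.
Solving: y_mill time = 9.5, y_coolant = 9.
Δz = y_coolant·Δb = 9 × (-6) = -54, so new z* = 1635.5 − 54 = 1581.5.

1581.5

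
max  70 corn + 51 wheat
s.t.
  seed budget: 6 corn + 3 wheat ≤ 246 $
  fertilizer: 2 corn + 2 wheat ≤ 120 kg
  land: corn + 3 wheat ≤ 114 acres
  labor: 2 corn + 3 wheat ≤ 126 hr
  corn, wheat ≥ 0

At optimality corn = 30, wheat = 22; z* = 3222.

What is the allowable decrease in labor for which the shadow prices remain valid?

Binding constraints: seed budget, labor. The basis is B = [[6,3],[2,3]] with det 12.
Per unit decrease in labor, x* moves by d = (0.25, -0.5).
The basis stays optimal until wheat reaches 0; allowable decrease = 44 hr.

44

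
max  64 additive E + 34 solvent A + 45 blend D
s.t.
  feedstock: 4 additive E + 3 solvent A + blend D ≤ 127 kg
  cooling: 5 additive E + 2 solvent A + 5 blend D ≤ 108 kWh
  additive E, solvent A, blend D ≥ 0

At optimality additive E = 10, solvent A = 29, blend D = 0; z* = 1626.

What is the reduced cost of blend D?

-1

Both feedstock and cooling are binding at x*.
Dual feasibility on the basic columns requires 4·y_feedstock + 5·y_cooling = 64, 3·y_feedstock + 2·y_cooling = 34.
This yields shadow prices y_feedstock = 6, y_cooling = 8.
Reduced cost of blend D: c₃ − yᵀa₃ = 45 − (6·1 + 8·5) = 45 − 46 = -1.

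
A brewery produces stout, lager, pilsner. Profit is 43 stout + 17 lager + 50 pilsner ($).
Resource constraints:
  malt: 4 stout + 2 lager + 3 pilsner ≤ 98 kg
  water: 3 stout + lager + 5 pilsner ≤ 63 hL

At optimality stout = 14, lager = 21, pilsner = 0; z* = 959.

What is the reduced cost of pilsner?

-7

Both malt and water are binding at x*.
From A_Bᵀ y = c: 4·y_malt + 3·y_water = 43; 2·y_malt + 1·y_water = 17.
→ y_malt = 4 and y_water = 9.
Reduced cost of pilsner: c₃ − yᵀa₃ = 50 − (4·3 + 9·5) = 50 − 57 = -7.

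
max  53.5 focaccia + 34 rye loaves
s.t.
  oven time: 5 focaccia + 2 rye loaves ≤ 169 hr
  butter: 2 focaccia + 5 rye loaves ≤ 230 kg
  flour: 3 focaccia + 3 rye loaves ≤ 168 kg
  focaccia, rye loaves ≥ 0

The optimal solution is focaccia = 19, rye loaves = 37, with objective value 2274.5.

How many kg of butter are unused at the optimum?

butter used = 2·19 + 5·37 = 223; slack = 230 − 223 = 7.

7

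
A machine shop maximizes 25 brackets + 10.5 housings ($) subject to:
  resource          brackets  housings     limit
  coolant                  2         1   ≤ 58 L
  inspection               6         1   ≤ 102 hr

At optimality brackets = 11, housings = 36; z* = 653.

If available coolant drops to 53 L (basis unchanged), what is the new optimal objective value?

605.5

At the optimum: coolant uses 58 of 58 (binding); inspection uses 102 of 102 (binding).
Dual feasibility on the basic columns requires 2·y_coolant + 6·y_inspection = 25, 1·y_coolant + 1·y_inspection = 10.5.
This yields shadow prices y_coolant = 9.5, y_inspection = 1.
Δz = y_coolant·Δb = 9.5 × (-5) = -47.5, so new z* = 653 − 47.5 = 605.5.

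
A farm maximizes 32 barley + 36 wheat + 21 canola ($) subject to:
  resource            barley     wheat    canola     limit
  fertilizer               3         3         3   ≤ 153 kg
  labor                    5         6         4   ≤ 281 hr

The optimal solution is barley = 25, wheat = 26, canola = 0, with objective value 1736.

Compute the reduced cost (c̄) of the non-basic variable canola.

-7

At the optimum: fertilizer uses 153 of 153 (binding); labor uses 281 of 281 (binding).
Dual feasibility on the basic columns requires 3·y_fertilizer + 5·y_labor = 32, 3·y_fertilizer + 6·y_labor = 36.
This yields shadow prices y_fertilizer = 4, y_labor = 4.
Reduced cost of canola: c₃ − yᵀa₃ = 21 − (4·3 + 4·4) = 21 − 28 = -7.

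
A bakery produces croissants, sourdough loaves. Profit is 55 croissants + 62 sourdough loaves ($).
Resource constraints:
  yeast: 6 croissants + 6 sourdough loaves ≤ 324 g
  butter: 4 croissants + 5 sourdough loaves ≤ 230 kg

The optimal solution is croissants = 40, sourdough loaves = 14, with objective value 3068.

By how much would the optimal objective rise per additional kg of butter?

At the optimum: yeast uses 324 of 324 (binding); butter uses 230 of 230 (binding).
Dual feasibility on the basic columns requires 6·y_yeast + 4·y_butter = 55, 6·y_yeast + 5·y_butter = 62.
This yields shadow prices y_yeast = 4.5, y_butter = 7.
Shadow price of butter = 7.

7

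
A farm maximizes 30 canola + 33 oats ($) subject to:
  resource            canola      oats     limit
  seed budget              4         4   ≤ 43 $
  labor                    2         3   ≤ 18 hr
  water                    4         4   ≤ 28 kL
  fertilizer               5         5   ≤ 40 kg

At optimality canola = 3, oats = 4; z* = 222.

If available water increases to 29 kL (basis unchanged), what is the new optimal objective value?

Check each constraint at x*: seed budget 28/43 (slack 15); labor 18/18 (tight); water 28/28 (tight); fertilizer 35/40 (slack 5).
By complementary slackness, y = 0 for the non-binding constraints.
The binding rows give the dual system: 2·y_labor + 4·y_water = 30 and 3·y_labor + 4·y_water = 33.
This yields shadow prices y_labor = 3, y_water = 6.
Δz = y_water·Δb = 6 × (1) = 6, so new z* = 222 + 6 = 228.

228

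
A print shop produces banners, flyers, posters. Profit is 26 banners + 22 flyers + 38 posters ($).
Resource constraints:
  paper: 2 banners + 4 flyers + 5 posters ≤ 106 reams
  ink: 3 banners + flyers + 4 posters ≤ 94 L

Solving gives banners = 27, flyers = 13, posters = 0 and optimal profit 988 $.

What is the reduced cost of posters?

-6

Check each constraint at x*: paper 106/106 (tight); ink 94/94 (tight).
Dual feasibility on the basic columns requires 2·y_paper + 3·y_ink = 26, 4·y_paper + 1·y_ink = 22.
This yields shadow prices y_paper = 4, y_ink = 6.
Reduced cost of posters: c₃ − yᵀa₃ = 38 − (4·5 + 6·4) = 38 − 44 = -6.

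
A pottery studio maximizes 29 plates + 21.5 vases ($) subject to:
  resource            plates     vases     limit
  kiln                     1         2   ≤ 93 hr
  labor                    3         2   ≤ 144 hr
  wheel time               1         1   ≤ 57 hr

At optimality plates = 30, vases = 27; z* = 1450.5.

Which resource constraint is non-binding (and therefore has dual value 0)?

kiln

kiln: 84/93 (slack 9)
labor: 144/144 (binding)
wheel time: 57/57 (binding)
By complementary slackness, a constraint with positive slack has shadow price 0 → kiln.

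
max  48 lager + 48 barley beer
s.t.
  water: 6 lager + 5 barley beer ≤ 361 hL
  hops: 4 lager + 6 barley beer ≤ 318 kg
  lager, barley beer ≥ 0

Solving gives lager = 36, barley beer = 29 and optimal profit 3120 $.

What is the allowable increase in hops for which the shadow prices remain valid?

115.2

Binding constraints: water, hops. The basis is B = [[6,5],[4,6]] with det 16.
Per unit increase in hops, x* moves by d = (-0.3125, 0.375).
The basis stays optimal until lager reaches 0; allowable increase = 115.2 kg.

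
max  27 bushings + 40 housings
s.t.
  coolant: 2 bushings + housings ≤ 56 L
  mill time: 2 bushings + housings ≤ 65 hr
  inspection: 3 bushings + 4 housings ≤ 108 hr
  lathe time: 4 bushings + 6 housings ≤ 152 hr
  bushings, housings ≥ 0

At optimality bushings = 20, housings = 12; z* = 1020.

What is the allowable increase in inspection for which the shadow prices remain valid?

Binding constraints: inspection, lathe time. The basis is B = [[3,4],[4,6]] with det 2.
Per unit increase in inspection, x* moves by d = (3, -2).
The basis stays optimal until coolant becomes binding; allowable increase = 1 hr.

1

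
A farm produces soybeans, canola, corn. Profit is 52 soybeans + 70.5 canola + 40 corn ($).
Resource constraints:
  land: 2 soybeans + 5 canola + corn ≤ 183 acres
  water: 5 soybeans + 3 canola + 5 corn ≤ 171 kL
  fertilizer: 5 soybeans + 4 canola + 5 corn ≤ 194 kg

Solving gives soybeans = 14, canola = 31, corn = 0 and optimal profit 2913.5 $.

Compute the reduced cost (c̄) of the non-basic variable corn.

-3.5

Check each constraint at x*: land 183/183 (tight); water 163/171 (slack 8); fertilizer 194/194 (tight).
Since water is not tight, its dual is 0.
The binding rows give the dual system: 2·y_land + 5·y_fertilizer = 52 and 5·y_land + 4·y_fertilizer = 70.5.
→ y_land = 8.5 and y_fertilizer = 7.
Reduced cost of corn: c₃ − yᵀa₃ = 40 − (8.5·1 + 7·5) = 40 − 43.5 = -3.5.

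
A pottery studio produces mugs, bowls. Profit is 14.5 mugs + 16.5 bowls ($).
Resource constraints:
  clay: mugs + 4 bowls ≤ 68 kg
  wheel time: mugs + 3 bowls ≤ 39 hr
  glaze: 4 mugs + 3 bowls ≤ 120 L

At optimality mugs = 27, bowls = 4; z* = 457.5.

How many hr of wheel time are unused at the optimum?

0

wheel time used = 1·27 + 3·4 = 39; slack = 39 − 39 = 0.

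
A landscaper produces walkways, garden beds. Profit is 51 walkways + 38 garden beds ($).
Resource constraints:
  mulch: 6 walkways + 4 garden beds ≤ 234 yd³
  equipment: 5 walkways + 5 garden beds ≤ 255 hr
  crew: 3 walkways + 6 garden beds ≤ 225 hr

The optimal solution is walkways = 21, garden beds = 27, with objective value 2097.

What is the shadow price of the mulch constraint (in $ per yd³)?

At the optimum: mulch uses 234 of 234 (binding); equipment uses 240 of 255 (slack = 15); crew uses 225 of 225 (binding).
By complementary slackness, y = 0 for the non-binding constraint.
The binding rows give the dual system: 6·y_mulch + 3·y_crew = 51 and 4·y_mulch + 6·y_crew = 38.
This yields shadow prices y_mulch = 8, y_crew = 1.
Shadow price of mulch = 8.

8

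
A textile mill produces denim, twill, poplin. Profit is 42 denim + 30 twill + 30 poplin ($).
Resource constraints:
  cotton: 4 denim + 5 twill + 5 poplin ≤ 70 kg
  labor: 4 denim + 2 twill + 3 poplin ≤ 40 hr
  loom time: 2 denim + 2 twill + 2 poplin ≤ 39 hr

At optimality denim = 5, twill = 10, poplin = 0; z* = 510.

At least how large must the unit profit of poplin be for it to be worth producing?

Check each constraint at x*: cotton 70/70 (tight); labor 40/40 (tight); loom time 30/39 (slack 9).
By complementary slackness, y = 0 for the non-binding constraint.
From A_Bᵀ y = c: 4·y_cotton + 4·y_labor = 42; 5·y_cotton + 2·y_labor = 30.
→ y_cotton = 3 and y_labor = 7.5.
poplin enters the basis when its profit ≥ yᵀa₃ = 3·5 + 7.5·3 = 37.5.

37.5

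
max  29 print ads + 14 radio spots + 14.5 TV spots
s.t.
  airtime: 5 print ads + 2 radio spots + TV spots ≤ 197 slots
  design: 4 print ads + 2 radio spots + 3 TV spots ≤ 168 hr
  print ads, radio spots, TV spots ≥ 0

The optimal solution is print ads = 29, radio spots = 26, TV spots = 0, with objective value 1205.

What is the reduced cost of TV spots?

-4.5

At the optimum: airtime uses 197 of 197 (binding); design uses 168 of 168 (binding).
Dual feasibility on the basic columns requires 5·y_airtime + 4·y_design = 29, 2·y_airtime + 2·y_design = 14.
This yields shadow prices y_airtime = 1, y_design = 6.
Reduced cost of TV spots: c₃ − yᵀa₃ = 14.5 − (1·1 + 6·3) = 14.5 − 19 = -4.5.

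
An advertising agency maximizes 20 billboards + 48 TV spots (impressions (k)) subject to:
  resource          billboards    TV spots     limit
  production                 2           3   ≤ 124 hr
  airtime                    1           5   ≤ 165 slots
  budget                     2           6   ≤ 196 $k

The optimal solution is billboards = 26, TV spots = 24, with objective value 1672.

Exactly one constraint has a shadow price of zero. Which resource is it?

airtime

production: 124/124 (binding)
airtime: 146/165 (slack 19)
budget: 196/196 (binding)
By complementary slackness, a constraint with positive slack has shadow price 0 → airtime.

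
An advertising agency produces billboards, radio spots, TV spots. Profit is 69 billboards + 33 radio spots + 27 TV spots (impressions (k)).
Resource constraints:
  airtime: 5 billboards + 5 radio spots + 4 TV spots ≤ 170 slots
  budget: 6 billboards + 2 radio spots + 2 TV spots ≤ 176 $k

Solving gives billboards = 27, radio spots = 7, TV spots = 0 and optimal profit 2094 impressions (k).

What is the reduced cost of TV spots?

-3

Both airtime and budget are binding at x*.
The binding rows give the dual system: 5·y_airtime + 6·y_budget = 69 and 5·y_airtime + 2·y_budget = 33.
This yields shadow prices y_airtime = 3, y_budget = 9.
Reduced cost of TV spots: c₃ − yᵀa₃ = 27 − (3·4 + 9·2) = 27 − 30 = -3.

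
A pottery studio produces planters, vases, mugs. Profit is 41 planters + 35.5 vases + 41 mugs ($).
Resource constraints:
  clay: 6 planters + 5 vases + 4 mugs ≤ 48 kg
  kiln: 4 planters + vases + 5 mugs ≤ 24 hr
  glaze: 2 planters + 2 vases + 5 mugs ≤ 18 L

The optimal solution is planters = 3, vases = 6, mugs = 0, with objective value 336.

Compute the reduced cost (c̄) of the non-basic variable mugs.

At the optimum: clay uses 48 of 48 (binding); kiln uses 18 of 24 (slack = 6); glaze uses 18 of 18 (binding).
By complementary slackness, y = 0 for the non-binding constraint.
The binding rows give the dual system: 6·y_clay + 2·y_glaze = 41 and 5·y_clay + 2·y_glaze = 35.5.
This yields shadow prices y_clay = 5.5, y_glaze = 4.
Reduced cost of mugs: c₃ − yᵀa₃ = 41 − (5.5·4 + 4·5) = 41 − 42 = -1.

-1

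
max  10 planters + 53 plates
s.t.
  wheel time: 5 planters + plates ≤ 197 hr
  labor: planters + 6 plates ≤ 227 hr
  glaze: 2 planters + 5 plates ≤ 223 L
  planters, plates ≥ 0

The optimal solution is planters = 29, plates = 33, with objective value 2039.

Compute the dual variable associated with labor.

8

Binding: labor and glaze. Non-binding: wheel time (19 unused).
By complementary slackness, y = 0 for the non-binding constraint.
Dual feasibility on the basic columns requires 1·y_labor + 2·y_glaze = 10, 6·y_labor + 5·y_glaze = 53.
This yields shadow prices y_labor = 8, y_glaze = 1.
Shadow price of labor = 8.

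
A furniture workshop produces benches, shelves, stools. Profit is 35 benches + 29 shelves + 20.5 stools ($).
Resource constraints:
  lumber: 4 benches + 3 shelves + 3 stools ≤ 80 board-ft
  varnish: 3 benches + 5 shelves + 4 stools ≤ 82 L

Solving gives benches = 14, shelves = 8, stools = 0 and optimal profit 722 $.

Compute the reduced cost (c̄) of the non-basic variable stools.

-7.5

Check each constraint at x*: lumber 80/80 (tight); varnish 82/82 (tight).
Dual feasibility on the basic columns requires 4·y_lumber + 3·y_varnish = 35, 3·y_lumber + 5·y_varnish = 29.
→ y_lumber = 8 and y_varnish = 1.
Reduced cost of stools: c₃ − yᵀa₃ = 20.5 − (8·3 + 1·4) = 20.5 − 28 = -7.5.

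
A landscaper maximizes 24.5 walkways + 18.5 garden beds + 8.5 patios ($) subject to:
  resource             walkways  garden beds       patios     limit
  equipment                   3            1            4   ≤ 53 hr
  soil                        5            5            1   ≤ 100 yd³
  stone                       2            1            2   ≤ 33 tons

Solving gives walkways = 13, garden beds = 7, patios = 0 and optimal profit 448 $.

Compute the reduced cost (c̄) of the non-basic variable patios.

Check each constraint at x*: equipment 46/53 (slack 7); soil 100/100 (tight); stone 33/33 (tight).
By complementary slackness, y = 0 for the non-binding constraint.
From A_Bᵀ y = c: 5·y_soil + 2·y_stone = 24.5; 5·y_soil + 1·y_stone = 18.5.
Solving: y_soil = 2.5, y_stone = 6.
Reduced cost of patios: c₃ − yᵀa₃ = 8.5 − (2.5·1 + 6·2) = 8.5 − 14.5 = -6.

-6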